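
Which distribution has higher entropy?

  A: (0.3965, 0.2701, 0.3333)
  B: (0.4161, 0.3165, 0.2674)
A

Both distributions are close to uniform, making this a harder comparison.

H(A) = 1.5676 bits
H(B) = 1.5605 bits

The distribution closer to uniform has higher entropy.
Answer: A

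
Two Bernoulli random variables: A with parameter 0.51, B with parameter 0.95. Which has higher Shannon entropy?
A

For binary distributions, entropy is maximized at p=0.5 and decreases as p moves toward 0 or 1.

H(A) = H(0.51) = 0.9997 bits
H(B) = H(0.95) = 0.2864 bits

Distribution A (p=0.51) is closer to uniform (p=0.5), so it has higher entropy.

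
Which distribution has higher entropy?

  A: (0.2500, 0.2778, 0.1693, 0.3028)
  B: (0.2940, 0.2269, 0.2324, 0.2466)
B

Both distributions are close to uniform, making this a harder comparison.

H(A) = 1.9691 bits
H(B) = 1.9922 bits

The distribution closer to uniform has higher entropy.
Answer: B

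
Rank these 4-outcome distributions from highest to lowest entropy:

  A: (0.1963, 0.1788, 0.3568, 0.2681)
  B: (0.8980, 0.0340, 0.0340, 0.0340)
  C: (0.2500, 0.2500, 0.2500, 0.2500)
C > A > B

Key insight: Entropy is maximized by uniform distributions and minimized by concentrated distributions.

- Uniform distributions have maximum entropy log₂(4) = 2.0000 bits
- The more "peaked" or concentrated a distribution, the lower its entropy

Entropies:
  H(A) = 1.9447 bits
  H(B) = 0.6370 bits
  H(C) = 2.0000 bits

Ranking: C > A > B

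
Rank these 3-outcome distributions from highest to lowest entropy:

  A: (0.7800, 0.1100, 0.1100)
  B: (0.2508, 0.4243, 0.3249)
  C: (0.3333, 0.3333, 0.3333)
C > B > A

Key insight: Entropy is maximized by uniform distributions and minimized by concentrated distributions.

- Uniform distributions have maximum entropy log₂(3) = 1.5850 bits
- The more "peaked" or concentrated a distribution, the lower its entropy

Entropies:
  H(A) = 0.9802 bits
  H(B) = 1.5522 bits
  H(C) = 1.5850 bits

Ranking: C > B > A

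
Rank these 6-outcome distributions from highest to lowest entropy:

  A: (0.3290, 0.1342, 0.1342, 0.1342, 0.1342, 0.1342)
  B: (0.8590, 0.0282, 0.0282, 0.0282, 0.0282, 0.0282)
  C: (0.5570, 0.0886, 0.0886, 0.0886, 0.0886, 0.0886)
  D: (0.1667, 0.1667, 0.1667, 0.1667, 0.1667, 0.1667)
D > A > C > B

Key insight: Entropy is maximized by uniform distributions and minimized by concentrated distributions.

Entropies:
  H(A) = 2.4719 bits
  H(B) = 0.9142 bits
  H(C) = 2.0192 bits
  H(D) = 2.5850 bits

Ranking: D > A > C > B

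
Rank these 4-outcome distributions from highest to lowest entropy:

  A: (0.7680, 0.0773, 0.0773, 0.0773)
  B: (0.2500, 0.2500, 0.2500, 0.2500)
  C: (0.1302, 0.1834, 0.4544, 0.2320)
B > C > A

Key insight: Entropy is maximized by uniform distributions and minimized by concentrated distributions.

- Uniform distributions have maximum entropy log₂(4) = 2.0000 bits
- The more "peaked" or concentrated a distribution, the lower its entropy

Entropies:
  H(A) = 1.1492 bits
  H(B) = 2.0000 bits
  H(C) = 1.8378 bits

Ranking: B > C > A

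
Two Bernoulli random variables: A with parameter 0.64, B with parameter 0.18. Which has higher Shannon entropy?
A

For binary distributions, entropy is maximized at p=0.5 and decreases as p moves toward 0 or 1.

H(A) = H(0.64) = 0.9427 bits
H(B) = H(0.18) = 0.6801 bits

Distribution A (p=0.64) is closer to uniform (p=0.5), so it has higher entropy.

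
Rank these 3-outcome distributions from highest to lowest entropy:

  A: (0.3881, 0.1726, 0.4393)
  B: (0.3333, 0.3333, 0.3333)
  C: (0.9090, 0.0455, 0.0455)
B > A > C

Key insight: Entropy is maximized by uniform distributions and minimized by concentrated distributions.

- Uniform distributions have maximum entropy log₂(3) = 1.5850 bits
- The more "peaked" or concentrated a distribution, the lower its entropy

Entropies:
  H(A) = 1.4887 bits
  H(B) = 1.5850 bits
  H(C) = 0.5308 bits

Ranking: B > A > C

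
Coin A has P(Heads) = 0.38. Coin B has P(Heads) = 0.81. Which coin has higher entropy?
A

For binary distributions, entropy is maximized at p=0.5 and decreases as p moves toward 0 or 1.

H(A) = H(0.38) = 0.9580 bits
H(B) = H(0.81) = 0.7015 bits

Distribution A (p=0.38) is closer to uniform (p=0.5), so it has higher entropy.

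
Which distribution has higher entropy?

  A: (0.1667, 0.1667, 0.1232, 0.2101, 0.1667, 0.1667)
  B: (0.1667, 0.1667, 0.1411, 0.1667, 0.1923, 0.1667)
B

Both distributions are close to uniform, making this a harder comparison.

H(A) = 2.5685 bits
H(B) = 2.5793 bits

The distribution closer to uniform has higher entropy.
Answer: B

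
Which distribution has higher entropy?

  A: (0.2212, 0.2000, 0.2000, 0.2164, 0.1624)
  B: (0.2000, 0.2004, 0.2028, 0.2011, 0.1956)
B

Both distributions are close to uniform, making this a harder comparison.

H(A) = 2.3140 bits
H(B) = 2.3218 bits

The distribution closer to uniform has higher entropy.
Answer: B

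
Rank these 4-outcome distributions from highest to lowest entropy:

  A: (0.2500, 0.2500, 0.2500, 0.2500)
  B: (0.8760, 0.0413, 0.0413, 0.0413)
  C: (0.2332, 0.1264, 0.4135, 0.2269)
A > C > B

Key insight: Entropy is maximized by uniform distributions and minimized by concentrated distributions.

- Uniform distributions have maximum entropy log₂(4) = 2.0000 bits
- The more "peaked" or concentrated a distribution, the lower its entropy

Entropies:
  H(A) = 2.0000 bits
  H(B) = 0.7373 bits
  H(C) = 1.8793 bits

Ranking: A > C > B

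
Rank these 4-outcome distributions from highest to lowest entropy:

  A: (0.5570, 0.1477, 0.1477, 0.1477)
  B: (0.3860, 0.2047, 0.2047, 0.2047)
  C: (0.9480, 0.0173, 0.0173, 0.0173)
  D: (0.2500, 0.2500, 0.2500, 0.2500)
D > B > A > C

Key insight: Entropy is maximized by uniform distributions and minimized by concentrated distributions.

Entropies:
  H(A) = 1.6927 bits
  H(B) = 1.9353 bits
  H(C) = 0.3773 bits
  H(D) = 2.0000 bits

Ranking: D > B > A > C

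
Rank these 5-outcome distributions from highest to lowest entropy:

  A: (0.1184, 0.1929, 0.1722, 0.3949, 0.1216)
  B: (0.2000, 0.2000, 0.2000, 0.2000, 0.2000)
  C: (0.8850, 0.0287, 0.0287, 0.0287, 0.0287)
B > A > C

Key insight: Entropy is maximized by uniform distributions and minimized by concentrated distributions.

- Uniform distributions have maximum entropy log₂(5) = 2.3219 bits
- The more "peaked" or concentrated a distribution, the lower its entropy

Entropies:
  H(A) = 2.1584 bits
  H(B) = 2.3219 bits
  H(C) = 0.7448 bits

Ranking: B > A > C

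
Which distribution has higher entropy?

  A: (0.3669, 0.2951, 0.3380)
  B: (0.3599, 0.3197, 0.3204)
B

Both distributions are close to uniform, making this a harder comparison.

H(A) = 1.5793 bits
H(B) = 1.5827 bits

The distribution closer to uniform has higher entropy.
Answer: B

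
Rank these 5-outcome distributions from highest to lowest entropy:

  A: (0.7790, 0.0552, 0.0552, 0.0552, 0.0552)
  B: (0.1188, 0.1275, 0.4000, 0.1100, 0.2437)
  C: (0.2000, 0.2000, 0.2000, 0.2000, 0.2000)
C > B > A

Key insight: Entropy is maximized by uniform distributions and minimized by concentrated distributions.

- Uniform distributions have maximum entropy log₂(5) = 2.3219 bits
- The more "peaked" or concentrated a distribution, the lower its entropy

Entropies:
  H(A) = 1.2040 bits
  H(B) = 2.1193 bits
  H(C) = 2.3219 bits

Ranking: C > B > A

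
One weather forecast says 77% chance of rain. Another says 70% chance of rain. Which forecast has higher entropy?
70% forecast

Treat each forecast as a Bernoulli distribution. Binary entropy is maximized at p=0.5 and falls off symmetrically toward 0 or 1. The 70% forecast is closer to 50%, so it is more uncertain. H(77%) ≈ 0.778 bits, H(70%) ≈ 0.881 bits.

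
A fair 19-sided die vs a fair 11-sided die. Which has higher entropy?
19-sided die

Both are uniform distributions; for uniform over n outcomes, H = log₂(n). H(19-sided) = log₂(19) = 4.248 bits and H(11-sided) = log₂(11) = 3.459 bits. More outcomes in a uniform distribution means higher entropy.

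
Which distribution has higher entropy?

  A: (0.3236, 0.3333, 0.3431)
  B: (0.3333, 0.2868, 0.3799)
A

Both distributions are close to uniform, making this a harder comparison.

H(A) = 1.5846 bits
H(B) = 1.5756 bits

The distribution closer to uniform has higher entropy.
Answer: A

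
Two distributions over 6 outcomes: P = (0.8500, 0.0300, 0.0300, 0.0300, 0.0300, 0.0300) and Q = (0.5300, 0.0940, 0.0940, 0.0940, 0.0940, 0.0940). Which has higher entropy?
Q

P is highly concentrated on one outcome (85%), making it nearly deterministic. Q spreads its mass more evenly (max 53%). The more spread-out distribution has higher entropy: H(P) ≈ 0.958 bits, H(Q) ≈ 2.089 bits.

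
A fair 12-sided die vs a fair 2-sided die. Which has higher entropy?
12-sided die

Both are uniform distributions; for uniform over n outcomes, H = log₂(n). H(12-sided) = log₂(12) = 3.585 bits and H(2-sided) = log₂(2) = 1.000 bits. More outcomes in a uniform distribution means higher entropy.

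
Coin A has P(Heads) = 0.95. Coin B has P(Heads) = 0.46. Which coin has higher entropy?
B

For binary distributions, entropy is maximized at p=0.5 and decreases as p moves toward 0 or 1.

H(A) = H(0.95) = 0.2864 bits
H(B) = H(0.46) = 0.9954 bits

Distribution B (p=0.46) is closer to uniform (p=0.5), so it has higher entropy.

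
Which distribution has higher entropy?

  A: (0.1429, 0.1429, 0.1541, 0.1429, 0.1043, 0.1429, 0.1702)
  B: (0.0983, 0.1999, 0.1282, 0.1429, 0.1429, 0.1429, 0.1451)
A

Both distributions are close to uniform, making this a harder comparison.

H(A) = 2.7949 bits
H(B) = 2.7803 bits

The distribution closer to uniform has higher entropy.
Answer: A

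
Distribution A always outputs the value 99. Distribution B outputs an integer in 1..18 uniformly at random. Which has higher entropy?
B

A is deterministic, so H(A) = 0. B is uniform over 18 outcomes, so H(B) = log₂(18) = 4.170 bits. Any distribution with genuine randomness has higher entropy than a deterministic one.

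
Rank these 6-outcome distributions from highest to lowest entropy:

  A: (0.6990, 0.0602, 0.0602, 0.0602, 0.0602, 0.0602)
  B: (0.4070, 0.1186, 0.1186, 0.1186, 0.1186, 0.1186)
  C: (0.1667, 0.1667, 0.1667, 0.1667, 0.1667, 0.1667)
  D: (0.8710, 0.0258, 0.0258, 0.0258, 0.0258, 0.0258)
C > B > A > D

Key insight: Entropy is maximized by uniform distributions and minimized by concentrated distributions.

Entropies:
  H(A) = 1.5814 bits
  H(B) = 2.3518 bits
  H(C) = 2.5850 bits
  H(D) = 0.8542 bits

Ranking: C > B > A > D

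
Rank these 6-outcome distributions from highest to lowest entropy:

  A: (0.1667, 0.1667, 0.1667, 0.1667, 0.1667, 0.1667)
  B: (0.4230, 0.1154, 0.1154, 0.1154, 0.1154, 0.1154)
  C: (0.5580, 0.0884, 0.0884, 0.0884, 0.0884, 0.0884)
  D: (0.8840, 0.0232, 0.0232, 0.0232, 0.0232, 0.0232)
A > B > C > D

Key insight: Entropy is maximized by uniform distributions and minimized by concentrated distributions.

Entropies:
  H(A) = 2.5850 bits
  H(B) = 2.3226 bits
  H(C) = 2.0166 bits
  H(D) = 0.7871 bits

Ranking: A > B > C > D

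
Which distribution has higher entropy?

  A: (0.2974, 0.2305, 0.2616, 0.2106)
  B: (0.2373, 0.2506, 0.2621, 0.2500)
B

Both distributions are close to uniform, making this a harder comparison.

H(A) = 1.9876 bits
H(B) = 1.9991 bits

The distribution closer to uniform has higher entropy.
Answer: B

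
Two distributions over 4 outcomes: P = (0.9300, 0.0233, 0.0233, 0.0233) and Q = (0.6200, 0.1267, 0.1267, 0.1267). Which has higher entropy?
Q

P is highly concentrated on one outcome (93%), making it nearly deterministic. Q spreads its mass more evenly (max 62%). The more spread-out distribution has higher entropy: H(P) ≈ 0.477 bits, H(Q) ≈ 1.560 bits.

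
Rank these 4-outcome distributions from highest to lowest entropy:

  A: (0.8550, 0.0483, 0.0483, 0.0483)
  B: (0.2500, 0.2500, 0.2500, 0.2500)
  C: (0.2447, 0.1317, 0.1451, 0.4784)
B > C > A

Key insight: Entropy is maximized by uniform distributions and minimized by concentrated distributions.

- Uniform distributions have maximum entropy log₂(4) = 2.0000 bits
- The more "peaked" or concentrated a distribution, the lower its entropy

Entropies:
  H(A) = 0.8270 bits
  H(B) = 2.0000 bits
  H(C) = 1.7952 bits

Ranking: B > C > A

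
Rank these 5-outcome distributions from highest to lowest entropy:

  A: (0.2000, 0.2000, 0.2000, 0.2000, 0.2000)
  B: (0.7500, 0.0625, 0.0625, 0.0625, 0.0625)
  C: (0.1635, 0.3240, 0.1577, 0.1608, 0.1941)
A > C > B

Key insight: Entropy is maximized by uniform distributions and minimized by concentrated distributions.

- Uniform distributions have maximum entropy log₂(5) = 2.3219 bits
- The more "peaked" or concentrated a distribution, the lower its entropy

Entropies:
  H(A) = 2.3219 bits
  H(B) = 1.3113 bits
  H(C) = 2.2572 bits

Ranking: A > C > B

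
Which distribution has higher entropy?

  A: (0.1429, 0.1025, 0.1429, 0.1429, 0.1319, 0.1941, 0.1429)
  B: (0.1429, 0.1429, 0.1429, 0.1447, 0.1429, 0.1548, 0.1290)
B

Both distributions are close to uniform, making this a harder comparison.

H(A) = 2.7857 bits
H(B) = 2.8056 bits

The distribution closer to uniform has higher entropy.
Answer: B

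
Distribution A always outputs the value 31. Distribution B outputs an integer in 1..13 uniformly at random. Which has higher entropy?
B

A is deterministic, so H(A) = 0. B is uniform over 13 outcomes, so H(B) = log₂(13) = 3.700 bits. Any distribution with genuine randomness has higher entropy than a deterministic one.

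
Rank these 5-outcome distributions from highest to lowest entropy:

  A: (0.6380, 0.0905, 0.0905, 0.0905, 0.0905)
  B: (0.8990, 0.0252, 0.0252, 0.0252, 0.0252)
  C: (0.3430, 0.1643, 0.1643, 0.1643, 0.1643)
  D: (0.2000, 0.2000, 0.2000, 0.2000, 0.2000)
D > C > A > B

Key insight: Entropy is maximized by uniform distributions and minimized by concentrated distributions.

Entropies:
  H(A) = 1.6683 bits
  H(B) = 0.6742 bits
  H(C) = 2.2417 bits
  H(D) = 2.3219 bits

Ranking: D > C > A > B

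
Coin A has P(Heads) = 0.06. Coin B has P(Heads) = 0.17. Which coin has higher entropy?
B

For binary distributions, entropy is maximized at p=0.5 and decreases as p moves toward 0 or 1.

H(A) = H(0.06) = 0.3274 bits
H(B) = H(0.17) = 0.6577 bits

Distribution B (p=0.17) is closer to uniform (p=0.5), so it has higher entropy.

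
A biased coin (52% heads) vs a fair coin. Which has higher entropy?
Fair coin

The fair coin is uniform (p=0.5), maximizing binary entropy at 1 bit. The biased coin has H(0.52) ≈ 0.999 bits — its outcome is more predictable, so its entropy is lower.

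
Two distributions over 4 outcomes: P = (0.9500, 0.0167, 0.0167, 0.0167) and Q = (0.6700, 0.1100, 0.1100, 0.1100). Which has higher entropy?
Q

P is highly concentrated on one outcome (95%), making it nearly deterministic. Q spreads its mass more evenly (max 67%). The more spread-out distribution has higher entropy: H(P) ≈ 0.366 bits, H(Q) ≈ 1.438 bits.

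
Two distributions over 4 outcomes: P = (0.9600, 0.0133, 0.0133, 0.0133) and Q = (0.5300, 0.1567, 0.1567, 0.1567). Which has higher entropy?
Q

P is highly concentrated on one outcome (96%), making it nearly deterministic. Q spreads its mass more evenly (max 53%). The more spread-out distribution has higher entropy: H(P) ≈ 0.306 bits, H(Q) ≈ 1.742 bits.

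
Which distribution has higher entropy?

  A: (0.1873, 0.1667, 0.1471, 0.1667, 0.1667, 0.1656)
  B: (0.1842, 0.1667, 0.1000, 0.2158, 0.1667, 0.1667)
A

Both distributions are close to uniform, making this a harder comparison.

H(A) = 2.5815 bits
H(B) = 2.5517 bits

The distribution closer to uniform has higher entropy.
Answer: A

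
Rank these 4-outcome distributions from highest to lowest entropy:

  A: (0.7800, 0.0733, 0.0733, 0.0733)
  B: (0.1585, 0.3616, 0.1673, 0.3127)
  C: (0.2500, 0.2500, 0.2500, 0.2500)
C > B > A

Key insight: Entropy is maximized by uniform distributions and minimized by concentrated distributions.

- Uniform distributions have maximum entropy log₂(4) = 2.0000 bits
- The more "peaked" or concentrated a distribution, the lower its entropy

Entropies:
  H(A) = 1.1089 bits
  H(B) = 1.9078 bits
  H(C) = 2.0000 bits

Ranking: C > B > A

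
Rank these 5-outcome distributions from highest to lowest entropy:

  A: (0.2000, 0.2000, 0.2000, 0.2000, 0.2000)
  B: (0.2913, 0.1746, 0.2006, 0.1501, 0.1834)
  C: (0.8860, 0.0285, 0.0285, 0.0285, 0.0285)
A > B > C

Key insight: Entropy is maximized by uniform distributions and minimized by concentrated distributions.

- Uniform distributions have maximum entropy log₂(5) = 2.3219 bits
- The more "peaked" or concentrated a distribution, the lower its entropy

Entropies:
  H(A) = 2.3219 bits
  H(B) = 2.2823 bits
  H(C) = 0.7399 bits

Ranking: A > B > C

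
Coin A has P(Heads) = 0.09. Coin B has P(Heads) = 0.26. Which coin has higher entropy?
B

For binary distributions, entropy is maximized at p=0.5 and decreases as p moves toward 0 or 1.

H(A) = H(0.09) = 0.4365 bits
H(B) = H(0.26) = 0.8267 bits

Distribution B (p=0.26) is closer to uniform (p=0.5), so it has higher entropy.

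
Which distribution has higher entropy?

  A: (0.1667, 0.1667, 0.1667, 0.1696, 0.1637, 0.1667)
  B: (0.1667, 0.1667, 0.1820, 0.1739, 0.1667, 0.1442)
A

Both distributions are close to uniform, making this a harder comparison.

H(A) = 2.5849 bits
H(B) = 2.5815 bits

The distribution closer to uniform has higher entropy.
Answer: A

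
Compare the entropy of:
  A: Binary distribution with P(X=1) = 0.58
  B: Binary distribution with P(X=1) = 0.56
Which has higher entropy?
B

For binary distributions, entropy is maximized at p=0.5 and decreases as p moves toward 0 or 1.

H(A) = H(0.58) = 0.9815 bits
H(B) = H(0.56) = 0.9896 bits

Distribution B (p=0.56) is closer to uniform (p=0.5), so it has higher entropy.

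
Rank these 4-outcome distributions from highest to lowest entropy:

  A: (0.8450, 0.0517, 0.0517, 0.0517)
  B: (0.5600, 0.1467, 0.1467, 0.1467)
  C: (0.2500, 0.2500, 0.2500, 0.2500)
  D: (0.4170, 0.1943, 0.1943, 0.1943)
C > D > B > A

Key insight: Entropy is maximized by uniform distributions and minimized by concentrated distributions.

Entropies:
  H(A) = 0.8679 bits
  H(B) = 1.6870 bits
  H(C) = 2.0000 bits
  H(D) = 1.9041 bits

Ranking: C > D > B > A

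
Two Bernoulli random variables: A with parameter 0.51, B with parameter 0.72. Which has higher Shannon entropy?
A

For binary distributions, entropy is maximized at p=0.5 and decreases as p moves toward 0 or 1.

H(A) = H(0.51) = 0.9997 bits
H(B) = H(0.72) = 0.8555 bits

Distribution A (p=0.51) is closer to uniform (p=0.5), so it has higher entropy.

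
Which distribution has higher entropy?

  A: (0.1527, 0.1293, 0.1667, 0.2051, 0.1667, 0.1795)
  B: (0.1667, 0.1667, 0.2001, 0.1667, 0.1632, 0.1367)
B

Both distributions are close to uniform, making this a harder comparison.

H(A) = 2.5709 bits
H(B) = 2.5762 bits

The distribution closer to uniform has higher entropy.
Answer: B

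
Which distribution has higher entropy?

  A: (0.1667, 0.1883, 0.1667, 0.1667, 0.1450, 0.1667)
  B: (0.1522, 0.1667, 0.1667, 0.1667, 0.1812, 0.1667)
B

Both distributions are close to uniform, making this a harder comparison.

H(A) = 2.5809 bits
H(B) = 2.5831 bits

The distribution closer to uniform has higher entropy.
Answer: B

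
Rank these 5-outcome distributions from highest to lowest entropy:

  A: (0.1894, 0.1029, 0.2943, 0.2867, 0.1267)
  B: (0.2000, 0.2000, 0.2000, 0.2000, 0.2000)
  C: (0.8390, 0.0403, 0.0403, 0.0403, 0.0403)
B > A > C

Key insight: Entropy is maximized by uniform distributions and minimized by concentrated distributions.

- Uniform distributions have maximum entropy log₂(5) = 2.3219 bits
- The more "peaked" or concentrated a distribution, the lower its entropy

Entropies:
  H(A) = 2.2059 bits
  H(B) = 2.3219 bits
  H(C) = 0.9587 bits

Ranking: B > A > C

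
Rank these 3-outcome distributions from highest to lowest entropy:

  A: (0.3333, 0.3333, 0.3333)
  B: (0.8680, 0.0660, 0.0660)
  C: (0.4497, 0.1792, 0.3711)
A > C > B

Key insight: Entropy is maximized by uniform distributions and minimized by concentrated distributions.

- Uniform distributions have maximum entropy log₂(3) = 1.5850 bits
- The more "peaked" or concentrated a distribution, the lower its entropy

Entropies:
  H(A) = 1.5850 bits
  H(B) = 0.6949 bits
  H(C) = 1.4937 bits

Ranking: A > C > B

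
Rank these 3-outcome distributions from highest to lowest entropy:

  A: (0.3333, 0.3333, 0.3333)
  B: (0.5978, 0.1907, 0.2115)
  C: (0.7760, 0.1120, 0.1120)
A > B > C

Key insight: Entropy is maximized by uniform distributions and minimized by concentrated distributions.

- Uniform distributions have maximum entropy log₂(3) = 1.5850 bits
- The more "peaked" or concentrated a distribution, the lower its entropy

Entropies:
  H(A) = 1.5850 bits
  H(B) = 1.3736 bits
  H(C) = 0.9914 bits

Ranking: A > B > C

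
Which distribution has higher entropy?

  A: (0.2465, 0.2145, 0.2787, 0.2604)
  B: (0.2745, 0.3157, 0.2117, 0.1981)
A

Both distributions are close to uniform, making this a harder comparison.

H(A) = 1.9936 bits
H(B) = 1.9740 bits

The distribution closer to uniform has higher entropy.
Answer: A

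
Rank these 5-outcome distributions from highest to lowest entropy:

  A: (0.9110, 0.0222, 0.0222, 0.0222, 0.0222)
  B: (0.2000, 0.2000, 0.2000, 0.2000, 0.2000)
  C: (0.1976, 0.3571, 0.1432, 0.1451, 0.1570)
B > C > A

Key insight: Entropy is maximized by uniform distributions and minimized by concentrated distributions.

- Uniform distributions have maximum entropy log₂(5) = 2.3219 bits
- The more "peaked" or concentrated a distribution, the lower its entropy

Entropies:
  H(A) = 0.6111 bits
  H(B) = 2.3219 bits
  H(C) = 2.2178 bits

Ranking: B > C > A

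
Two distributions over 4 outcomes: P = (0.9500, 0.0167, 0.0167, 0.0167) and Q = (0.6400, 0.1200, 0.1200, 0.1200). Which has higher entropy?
Q

P is highly concentrated on one outcome (95%), making it nearly deterministic. Q spreads its mass more evenly (max 64%). The more spread-out distribution has higher entropy: H(P) ≈ 0.366 bits, H(Q) ≈ 1.513 bits.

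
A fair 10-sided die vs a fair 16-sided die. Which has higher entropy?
16-sided die

Both are uniform distributions; for uniform over n outcomes, H = log₂(n). H(10-sided) = log₂(10) = 3.322 bits and H(16-sided) = log₂(16) = 4.000 bits. More outcomes in a uniform distribution means higher entropy.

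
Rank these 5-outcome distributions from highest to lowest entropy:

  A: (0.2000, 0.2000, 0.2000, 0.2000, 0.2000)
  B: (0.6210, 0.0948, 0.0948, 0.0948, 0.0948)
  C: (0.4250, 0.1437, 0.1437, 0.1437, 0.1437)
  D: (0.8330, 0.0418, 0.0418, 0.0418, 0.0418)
A > C > B > D

Key insight: Entropy is maximized by uniform distributions and minimized by concentrated distributions.

Entropies:
  H(A) = 2.3219 bits
  H(B) = 1.7153 bits
  H(C) = 2.1337 bits
  H(D) = 0.9848 bits

Ranking: A > C > B > D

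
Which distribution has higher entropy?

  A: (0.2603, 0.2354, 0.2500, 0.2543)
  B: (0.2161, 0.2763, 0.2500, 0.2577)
A

Both distributions are close to uniform, making this a harder comparison.

H(A) = 1.9990 bits
H(B) = 1.9944 bits

The distribution closer to uniform has higher entropy.
Answer: A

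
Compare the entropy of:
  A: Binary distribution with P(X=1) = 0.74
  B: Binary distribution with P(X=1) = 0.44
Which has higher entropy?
B

For binary distributions, entropy is maximized at p=0.5 and decreases as p moves toward 0 or 1.

H(A) = H(0.74) = 0.8267 bits
H(B) = H(0.44) = 0.9896 bits

Distribution B (p=0.44) is closer to uniform (p=0.5), so it has higher entropy.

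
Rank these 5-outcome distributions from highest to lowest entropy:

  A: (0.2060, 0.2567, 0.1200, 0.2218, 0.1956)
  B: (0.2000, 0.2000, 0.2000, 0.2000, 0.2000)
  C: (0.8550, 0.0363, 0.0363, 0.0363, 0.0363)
B > A > C

Key insight: Entropy is maximized by uniform distributions and minimized by concentrated distributions.

- Uniform distributions have maximum entropy log₂(5) = 2.3219 bits
- The more "peaked" or concentrated a distribution, the lower its entropy

Entropies:
  H(A) = 2.2825 bits
  H(B) = 2.3219 bits
  H(C) = 0.8872 bits

Ranking: B > A > C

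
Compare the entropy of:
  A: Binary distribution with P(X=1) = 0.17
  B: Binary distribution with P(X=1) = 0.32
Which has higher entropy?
B

For binary distributions, entropy is maximized at p=0.5 and decreases as p moves toward 0 or 1.

H(A) = H(0.17) = 0.6577 bits
H(B) = H(0.32) = 0.9044 bits

Distribution B (p=0.32) is closer to uniform (p=0.5), so it has higher entropy.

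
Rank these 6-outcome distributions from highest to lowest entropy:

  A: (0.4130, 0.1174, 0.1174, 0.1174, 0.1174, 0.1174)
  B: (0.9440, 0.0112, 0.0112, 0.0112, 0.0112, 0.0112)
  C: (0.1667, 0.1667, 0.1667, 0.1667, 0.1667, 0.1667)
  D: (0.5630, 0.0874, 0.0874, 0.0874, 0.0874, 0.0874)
C > A > D > B

Key insight: Entropy is maximized by uniform distributions and minimized by concentrated distributions.

Entropies:
  H(A) = 2.3410 bits
  H(B) = 0.4414 bits
  H(C) = 2.5850 bits
  H(D) = 2.0032 bits

Ranking: C > A > D > B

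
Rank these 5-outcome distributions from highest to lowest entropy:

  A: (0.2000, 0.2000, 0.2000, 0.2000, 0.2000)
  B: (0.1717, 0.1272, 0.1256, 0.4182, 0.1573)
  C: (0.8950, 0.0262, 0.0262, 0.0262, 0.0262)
A > B > C

Key insight: Entropy is maximized by uniform distributions and minimized by concentrated distributions.

- Uniform distributions have maximum entropy log₂(5) = 2.3219 bits
- The more "peaked" or concentrated a distribution, the lower its entropy

Entropies:
  H(A) = 2.3219 bits
  H(B) = 2.1366 bits
  H(C) = 0.6946 bits

Ranking: A > B > C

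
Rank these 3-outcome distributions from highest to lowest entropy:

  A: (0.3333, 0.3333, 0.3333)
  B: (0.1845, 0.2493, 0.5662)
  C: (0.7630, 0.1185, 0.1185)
A > B > C

Key insight: Entropy is maximized by uniform distributions and minimized by concentrated distributions.

- Uniform distributions have maximum entropy log₂(3) = 1.5850 bits
- The more "peaked" or concentrated a distribution, the lower its entropy

Entropies:
  H(A) = 1.5850 bits
  H(B) = 1.4141 bits
  H(C) = 1.0270 bits

Ranking: A > B > C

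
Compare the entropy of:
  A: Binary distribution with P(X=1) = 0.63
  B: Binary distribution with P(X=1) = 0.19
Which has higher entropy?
A

For binary distributions, entropy is maximized at p=0.5 and decreases as p moves toward 0 or 1.

H(A) = H(0.63) = 0.9507 bits
H(B) = H(0.19) = 0.7015 bits

Distribution A (p=0.63) is closer to uniform (p=0.5), so it has higher entropy.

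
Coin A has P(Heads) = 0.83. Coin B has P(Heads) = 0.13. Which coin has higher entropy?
A

For binary distributions, entropy is maximized at p=0.5 and decreases as p moves toward 0 or 1.

H(A) = H(0.83) = 0.6577 bits
H(B) = H(0.13) = 0.5574 bits

Distribution A (p=0.83) is closer to uniform (p=0.5), so it has higher entropy.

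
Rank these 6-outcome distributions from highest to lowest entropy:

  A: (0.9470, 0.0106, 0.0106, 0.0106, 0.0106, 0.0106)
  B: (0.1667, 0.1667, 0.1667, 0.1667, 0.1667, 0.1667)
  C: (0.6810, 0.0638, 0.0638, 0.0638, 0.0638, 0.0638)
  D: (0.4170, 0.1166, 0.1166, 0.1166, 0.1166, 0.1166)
B > D > C > A

Key insight: Entropy is maximized by uniform distributions and minimized by concentrated distributions.

Entropies:
  H(A) = 0.4221 bits
  H(B) = 2.5850 bits
  H(C) = 1.6440 bits
  H(D) = 2.3337 bits

Ranking: B > D > C > A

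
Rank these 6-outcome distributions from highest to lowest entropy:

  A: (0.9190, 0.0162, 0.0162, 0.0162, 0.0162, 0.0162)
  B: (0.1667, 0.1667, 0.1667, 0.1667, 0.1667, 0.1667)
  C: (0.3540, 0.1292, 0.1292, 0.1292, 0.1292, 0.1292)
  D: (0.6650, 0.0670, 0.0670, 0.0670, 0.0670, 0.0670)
B > C > D > A

Key insight: Entropy is maximized by uniform distributions and minimized by concentrated distributions.

Entropies:
  H(A) = 0.5938 bits
  H(B) = 2.5850 bits
  H(C) = 2.4376 bits
  H(D) = 1.6978 bits

Ranking: B > C > D > A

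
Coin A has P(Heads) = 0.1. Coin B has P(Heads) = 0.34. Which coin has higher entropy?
B

For binary distributions, entropy is maximized at p=0.5 and decreases as p moves toward 0 or 1.

H(A) = H(0.1) = 0.4690 bits
H(B) = H(0.34) = 0.9248 bits

Distribution B (p=0.34) is closer to uniform (p=0.5), so it has higher entropy.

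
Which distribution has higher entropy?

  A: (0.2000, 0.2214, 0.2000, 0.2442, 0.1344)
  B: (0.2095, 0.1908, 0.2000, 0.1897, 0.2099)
B

Both distributions are close to uniform, making this a harder comparison.

H(A) = 2.2962 bits
H(B) = 2.3206 bits

The distribution closer to uniform has higher entropy.
Answer: B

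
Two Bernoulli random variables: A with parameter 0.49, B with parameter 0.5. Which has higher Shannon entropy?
B

For binary distributions, entropy is maximized at p=0.5 and decreases as p moves toward 0 or 1.

H(A) = H(0.49) = 0.9997 bits
H(B) = H(0.5) = 1.0000 bits

Distribution B (p=0.5) is closer to uniform (p=0.5), so it has higher entropy.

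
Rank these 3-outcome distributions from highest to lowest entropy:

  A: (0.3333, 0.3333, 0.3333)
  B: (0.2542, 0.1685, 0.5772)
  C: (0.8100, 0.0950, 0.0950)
A > B > C

Key insight: Entropy is maximized by uniform distributions and minimized by concentrated distributions.

- Uniform distributions have maximum entropy log₂(3) = 1.5850 bits
- The more "peaked" or concentrated a distribution, the lower its entropy

Entropies:
  H(A) = 1.5850 bits
  H(B) = 1.3929 bits
  H(C) = 0.8915 bits

Ranking: A > B > C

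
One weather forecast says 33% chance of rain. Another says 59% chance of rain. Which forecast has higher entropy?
59% forecast

Treat each forecast as a Bernoulli distribution. Binary entropy is maximized at p=0.5 and falls off symmetrically toward 0 or 1. The 59% forecast is closer to 50%, so it is more uncertain. H(33%) ≈ 0.915 bits, H(59%) ≈ 0.977 bits.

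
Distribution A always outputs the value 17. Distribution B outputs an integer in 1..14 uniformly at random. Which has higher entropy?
B

A is deterministic, so H(A) = 0. B is uniform over 14 outcomes, so H(B) = log₂(14) = 3.807 bits. Any distribution with genuine randomness has higher entropy than a deterministic one.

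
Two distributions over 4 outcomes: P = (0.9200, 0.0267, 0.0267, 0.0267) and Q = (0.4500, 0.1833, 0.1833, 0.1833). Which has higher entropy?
Q

P is highly concentrated on one outcome (92%), making it nearly deterministic. Q spreads its mass more evenly (max 45%). The more spread-out distribution has higher entropy: H(P) ≈ 0.529 bits, H(Q) ≈ 1.865 bits.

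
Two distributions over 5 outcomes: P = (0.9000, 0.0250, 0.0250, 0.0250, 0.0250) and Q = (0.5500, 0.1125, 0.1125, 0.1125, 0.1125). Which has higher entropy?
Q

P is highly concentrated on one outcome (90%), making it nearly deterministic. Q spreads its mass more evenly (max 55%). The more spread-out distribution has higher entropy: H(P) ≈ 0.669 bits, H(Q) ≈ 1.893 bits.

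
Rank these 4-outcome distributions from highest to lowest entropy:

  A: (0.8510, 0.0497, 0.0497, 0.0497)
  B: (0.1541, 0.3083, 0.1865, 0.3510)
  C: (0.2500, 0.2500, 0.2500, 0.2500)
C > B > A

Key insight: Entropy is maximized by uniform distributions and minimized by concentrated distributions.

- Uniform distributions have maximum entropy log₂(4) = 2.0000 bits
- The more "peaked" or concentrated a distribution, the lower its entropy

Entropies:
  H(A) = 0.8435 bits
  H(B) = 1.9212 bits
  H(C) = 2.0000 bits

Ranking: C > B > A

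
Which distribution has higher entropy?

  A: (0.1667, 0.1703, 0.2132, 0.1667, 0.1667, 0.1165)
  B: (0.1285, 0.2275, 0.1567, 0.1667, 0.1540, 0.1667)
A

Both distributions are close to uniform, making this a harder comparison.

H(A) = 2.5641 bits
H(B) = 2.5626 bits

The distribution closer to uniform has higher entropy.
Answer: A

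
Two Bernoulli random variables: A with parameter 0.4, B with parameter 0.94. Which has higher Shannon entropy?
A

For binary distributions, entropy is maximized at p=0.5 and decreases as p moves toward 0 or 1.

H(A) = H(0.4) = 0.9710 bits
H(B) = H(0.94) = 0.3274 bits

Distribution A (p=0.4) is closer to uniform (p=0.5), so it has higher entropy.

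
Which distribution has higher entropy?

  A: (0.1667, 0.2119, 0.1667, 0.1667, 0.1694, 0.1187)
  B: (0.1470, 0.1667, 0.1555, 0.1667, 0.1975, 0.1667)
B

Both distributions are close to uniform, making this a harder comparison.

H(A) = 2.5657 bits
H(B) = 2.5788 bits

The distribution closer to uniform has higher entropy.
Answer: B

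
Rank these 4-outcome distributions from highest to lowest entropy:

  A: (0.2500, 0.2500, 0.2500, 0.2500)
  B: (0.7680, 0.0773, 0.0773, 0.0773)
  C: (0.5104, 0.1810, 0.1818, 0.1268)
A > C > B

Key insight: Entropy is maximized by uniform distributions and minimized by concentrated distributions.

- Uniform distributions have maximum entropy log₂(4) = 2.0000 bits
- The more "peaked" or concentrated a distribution, the lower its entropy

Entropies:
  H(A) = 2.0000 bits
  H(B) = 1.1492 bits
  H(C) = 1.7665 bits

Ranking: A > C > B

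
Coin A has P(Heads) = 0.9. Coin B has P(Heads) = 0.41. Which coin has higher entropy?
B

For binary distributions, entropy is maximized at p=0.5 and decreases as p moves toward 0 or 1.

H(A) = H(0.9) = 0.4690 bits
H(B) = H(0.41) = 0.9765 bits

Distribution B (p=0.41) is closer to uniform (p=0.5), so it has higher entropy.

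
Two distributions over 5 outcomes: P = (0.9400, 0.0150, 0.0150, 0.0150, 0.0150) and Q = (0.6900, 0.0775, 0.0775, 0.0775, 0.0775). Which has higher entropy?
Q

P is highly concentrated on one outcome (94%), making it nearly deterministic. Q spreads its mass more evenly (max 69%). The more spread-out distribution has higher entropy: H(P) ≈ 0.447 bits, H(Q) ≈ 1.513 bits.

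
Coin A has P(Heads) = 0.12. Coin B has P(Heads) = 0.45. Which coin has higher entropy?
B

For binary distributions, entropy is maximized at p=0.5 and decreases as p moves toward 0 or 1.

H(A) = H(0.12) = 0.5294 bits
H(B) = H(0.45) = 0.9928 bits

Distribution B (p=0.45) is closer to uniform (p=0.5), so it has higher entropy.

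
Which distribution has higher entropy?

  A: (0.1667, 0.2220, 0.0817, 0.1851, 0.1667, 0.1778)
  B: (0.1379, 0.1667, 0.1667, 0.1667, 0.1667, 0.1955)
B

Both distributions are close to uniform, making this a harder comparison.

H(A) = 2.5325 bits
H(B) = 2.5778 bits

The distribution closer to uniform has higher entropy.
Answer: B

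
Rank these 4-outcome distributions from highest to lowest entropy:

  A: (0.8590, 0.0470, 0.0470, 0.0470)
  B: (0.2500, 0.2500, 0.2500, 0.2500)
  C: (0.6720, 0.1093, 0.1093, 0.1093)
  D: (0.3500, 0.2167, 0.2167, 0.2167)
B > D > C > A

Key insight: Entropy is maximized by uniform distributions and minimized by concentrated distributions.

Entropies:
  H(A) = 0.8103 bits
  H(B) = 2.0000 bits
  H(C) = 1.4327 bits
  H(D) = 1.9643 bits

Ranking: B > D > C > A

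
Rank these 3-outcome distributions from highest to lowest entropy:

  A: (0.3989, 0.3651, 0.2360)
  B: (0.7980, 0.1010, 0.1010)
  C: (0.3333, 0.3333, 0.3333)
C > A > B

Key insight: Entropy is maximized by uniform distributions and minimized by concentrated distributions.

- Uniform distributions have maximum entropy log₂(3) = 1.5850 bits
- The more "peaked" or concentrated a distribution, the lower its entropy

Entropies:
  H(A) = 1.5513 bits
  H(B) = 0.9279 bits
  H(C) = 1.5850 bits

Ranking: C > A > B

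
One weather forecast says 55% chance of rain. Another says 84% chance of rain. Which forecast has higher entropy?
55% forecast

Treat each forecast as a Bernoulli distribution. Binary entropy is maximized at p=0.5 and falls off symmetrically toward 0 or 1. The 55% forecast is closer to 50%, so it is more uncertain. H(55%) ≈ 0.993 bits, H(84%) ≈ 0.634 bits.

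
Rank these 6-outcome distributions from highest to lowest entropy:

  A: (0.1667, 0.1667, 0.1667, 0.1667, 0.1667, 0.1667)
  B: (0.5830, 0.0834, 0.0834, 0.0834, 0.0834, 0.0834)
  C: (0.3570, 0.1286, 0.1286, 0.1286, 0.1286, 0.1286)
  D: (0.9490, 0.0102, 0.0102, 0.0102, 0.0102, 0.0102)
A > C > B > D

Key insight: Entropy is maximized by uniform distributions and minimized by concentrated distributions.

Entropies:
  H(A) = 2.5850 bits
  H(B) = 1.9483 bits
  H(C) = 2.4332 bits
  H(D) = 0.4090 bits

Ranking: A > C > B > D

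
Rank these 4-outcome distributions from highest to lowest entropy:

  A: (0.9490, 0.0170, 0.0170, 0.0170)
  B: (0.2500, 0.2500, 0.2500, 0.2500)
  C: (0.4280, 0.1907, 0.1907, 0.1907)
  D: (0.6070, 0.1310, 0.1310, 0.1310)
B > C > D > A

Key insight: Entropy is maximized by uniform distributions and minimized by concentrated distributions.

Entropies:
  H(A) = 0.3715 bits
  H(B) = 2.0000 bits
  H(C) = 1.8916 bits
  H(D) = 1.5896 bits

Ranking: B > C > D > A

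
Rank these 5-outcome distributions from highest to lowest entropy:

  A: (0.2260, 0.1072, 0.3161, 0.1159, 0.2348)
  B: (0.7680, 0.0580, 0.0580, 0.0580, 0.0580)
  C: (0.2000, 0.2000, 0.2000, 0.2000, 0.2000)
C > A > B

Key insight: Entropy is maximized by uniform distributions and minimized by concentrated distributions.

- Uniform distributions have maximum entropy log₂(5) = 2.3219 bits
- The more "peaked" or concentrated a distribution, the lower its entropy

Entropies:
  H(A) = 2.2066 bits
  H(B) = 1.2455 bits
  H(C) = 2.3219 bits

Ranking: C > A > B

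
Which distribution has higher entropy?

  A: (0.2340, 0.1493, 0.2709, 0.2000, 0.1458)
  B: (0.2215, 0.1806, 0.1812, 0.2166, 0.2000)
B

Both distributions are close to uniform, making this a harder comparison.

H(A) = 2.2798 bits
H(B) = 2.3166 bits

The distribution closer to uniform has higher entropy.
Answer: B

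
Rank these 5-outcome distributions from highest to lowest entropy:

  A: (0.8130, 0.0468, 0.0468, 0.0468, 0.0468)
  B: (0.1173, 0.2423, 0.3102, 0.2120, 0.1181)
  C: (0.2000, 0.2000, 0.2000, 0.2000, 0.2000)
C > B > A

Key insight: Entropy is maximized by uniform distributions and minimized by concentrated distributions.

- Uniform distributions have maximum entropy log₂(5) = 2.3219 bits
- The more "peaked" or concentrated a distribution, the lower its entropy

Entropies:
  H(A) = 1.0692 bits
  H(B) = 2.2205 bits
  H(C) = 2.3219 bits

Ranking: C > B > A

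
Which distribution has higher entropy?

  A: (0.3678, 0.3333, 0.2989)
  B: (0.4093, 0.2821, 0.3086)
A

Both distributions are close to uniform, making this a harder comparison.

H(A) = 1.5798 bits
H(B) = 1.5660 bits

The distribution closer to uniform has higher entropy.
Answer: A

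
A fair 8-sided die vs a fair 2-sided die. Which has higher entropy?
8-sided die

Both are uniform distributions; for uniform over n outcomes, H = log₂(n). H(8-sided) = log₂(8) = 3.000 bits and H(2-sided) = log₂(2) = 1.000 bits. More outcomes in a uniform distribution means higher entropy.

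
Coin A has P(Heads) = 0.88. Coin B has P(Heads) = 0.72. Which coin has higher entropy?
B

For binary distributions, entropy is maximized at p=0.5 and decreases as p moves toward 0 or 1.

H(A) = H(0.88) = 0.5294 bits
H(B) = H(0.72) = 0.8555 bits

Distribution B (p=0.72) is closer to uniform (p=0.5), so it has higher entropy.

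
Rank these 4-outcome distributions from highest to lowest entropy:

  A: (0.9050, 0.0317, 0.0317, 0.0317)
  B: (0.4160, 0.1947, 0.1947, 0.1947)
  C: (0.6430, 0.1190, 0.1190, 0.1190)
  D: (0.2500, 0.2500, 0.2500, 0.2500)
D > B > C > A

Key insight: Entropy is maximized by uniform distributions and minimized by concentrated distributions.

Entropies:
  H(A) = 0.6035 bits
  H(B) = 1.9052 bits
  H(C) = 1.5060 bits
  H(D) = 2.0000 bits

Ranking: D > B > C > A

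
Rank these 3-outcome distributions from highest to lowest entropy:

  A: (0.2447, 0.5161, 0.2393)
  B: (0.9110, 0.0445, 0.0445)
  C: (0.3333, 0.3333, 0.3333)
C > A > B

Key insight: Entropy is maximized by uniform distributions and minimized by concentrated distributions.

- Uniform distributions have maximum entropy log₂(3) = 1.5850 bits
- The more "peaked" or concentrated a distribution, the lower its entropy

Entropies:
  H(A) = 1.4831 bits
  H(B) = 0.5221 bits
  H(C) = 1.5850 bits

Ranking: C > A > B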